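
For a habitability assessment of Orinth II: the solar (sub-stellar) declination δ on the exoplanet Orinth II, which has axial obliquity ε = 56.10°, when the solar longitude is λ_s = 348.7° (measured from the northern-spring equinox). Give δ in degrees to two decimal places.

δ = -9.36°

sin δ = sin ε · sin λ_s = sin 56.10° × sin 348.7° = -0.162638.
δ = arcsin(-0.162638) = -9.36°.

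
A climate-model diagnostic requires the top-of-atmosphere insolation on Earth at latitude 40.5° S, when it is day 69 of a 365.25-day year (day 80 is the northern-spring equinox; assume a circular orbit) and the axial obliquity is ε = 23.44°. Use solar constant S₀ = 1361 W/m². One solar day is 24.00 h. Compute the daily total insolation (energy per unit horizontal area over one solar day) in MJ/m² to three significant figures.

Solar longitude: λ_s = 360° × (69 − 80)/365.25 = -10.842°, i.e. -10.842° + 360° = 349.158°.
sin δ = sin 23.44° × sin 349.158° = -0.07482, so δ = -4.291°.
cos H₀ = −tan(-40.5°) tan(-4.291°) = -0.0641, H₀ = 1.6349 rad.
Bracket: H₀ sin φ sin δ + cos φ cos δ sin H₀ = 1.6349×-0.64945×-0.07482 + 0.76041×0.99720×0.99794 = 0.079443 + 0.756719 = 0.836162.
Q̄ = (S₀/π) × [bracket] = (1361/π) × 0.836162 = 362.24 W/m².
Daily total = Q̄ × 24.00 h × 3600 s/h = 362.24 × 24.00 × 3600 / 10⁶ = 31.30 MJ/m².

31.3 MJ/m²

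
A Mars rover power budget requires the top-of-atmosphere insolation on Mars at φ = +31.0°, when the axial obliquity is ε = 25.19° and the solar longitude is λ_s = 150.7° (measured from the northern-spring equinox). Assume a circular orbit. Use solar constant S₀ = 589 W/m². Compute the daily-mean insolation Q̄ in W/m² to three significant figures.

Solar declination: sin δ = sin ε · sin λ_s = sin 25.19° × sin 150.7° = 0.20829, so δ = +12.022°.
cos H₀ = −tan(+31.0°) tan(+12.022°) = -0.1280, H₀ = 1.6991 rad.
Bracket: H₀ sin φ sin δ + cos φ cos δ sin H₀ = 1.6991×0.51504×0.20829 + 0.85717×0.97807×0.99178 = 0.182276 + 0.831481 = 1.013757.
Q̄ = (S₀/π) × [bracket] = (589/π) × 1.013757 = 190.1 W/m².

Q̄ ≈ 190 W/m²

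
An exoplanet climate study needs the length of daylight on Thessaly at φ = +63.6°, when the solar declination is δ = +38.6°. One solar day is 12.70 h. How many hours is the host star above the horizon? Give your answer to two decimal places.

Sunrise equation: cos H₀ = −tan φ · tan δ = -1.6081 ≤ −1, so the host star never sets (polar day) and H₀ = π.
Daylight = 2H₀/(2π) × 12.70 h = (3.1416/π) × 12.70 = 12.70 h.

12.70 h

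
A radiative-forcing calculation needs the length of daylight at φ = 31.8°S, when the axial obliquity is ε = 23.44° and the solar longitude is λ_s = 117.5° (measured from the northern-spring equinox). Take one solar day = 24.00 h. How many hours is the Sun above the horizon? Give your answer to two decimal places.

Solar declination: sin δ = sin ε · sin λ_s = sin 23.44° × sin 117.5° = 0.35284, so δ = +20.661°.
cos H₀ = −tan φ · tan δ = −tan(-31.8°) × tan(+20.661°) = 0.2338, so H₀ = 1.3348 rad = 76.48°.
Daylight = 2H₀/(2π) × 24.00 h = (1.3348/π) × 24.00 = 10.20 h.

10.20 h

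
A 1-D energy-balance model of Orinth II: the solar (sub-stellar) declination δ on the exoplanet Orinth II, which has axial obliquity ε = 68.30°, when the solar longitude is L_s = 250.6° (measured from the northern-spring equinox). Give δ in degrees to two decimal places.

δ = -61.21°

sin δ = sin ε · sin L_s = sin 68.30° × sin 250.6° = -0.876379.
δ = arcsin(-0.876379) = -61.21°.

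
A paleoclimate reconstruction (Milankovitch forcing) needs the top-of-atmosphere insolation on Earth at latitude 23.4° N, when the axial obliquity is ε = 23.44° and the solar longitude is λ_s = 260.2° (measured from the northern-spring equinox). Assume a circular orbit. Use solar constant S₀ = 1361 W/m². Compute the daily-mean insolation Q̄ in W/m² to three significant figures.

Q̄ ≈ 266 W/m²

Solar declination: sin δ = sin ε · sin λ_s = sin 23.44° × sin 260.2° = -0.39198, so δ = -23.078°.
cos H₀ = −tan(+23.4°) tan(-23.078°) = 0.1844, H₀ = 1.3854 rad.
Bracket: H₀ sin φ sin δ + cos φ cos δ sin H₀ = 1.3854×0.39715×-0.39198 + 0.91775×0.91997×0.98285 = -0.215672 + 0.829823 = 0.614151.
Q̄ = (S₀/π) × [bracket] = (1361/π) × 0.614151 = 266.1 W/m².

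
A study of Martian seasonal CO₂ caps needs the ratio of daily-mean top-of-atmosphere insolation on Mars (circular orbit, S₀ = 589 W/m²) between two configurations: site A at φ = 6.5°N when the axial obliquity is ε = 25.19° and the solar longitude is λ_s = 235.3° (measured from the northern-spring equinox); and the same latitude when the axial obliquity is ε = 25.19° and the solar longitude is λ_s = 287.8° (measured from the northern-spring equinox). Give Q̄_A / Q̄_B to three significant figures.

Q̄_A / Q̄_B ≈ 1.04

— Configuration A (φ=+6.5°):
Solar declination: sin δ = sin ε · sin λ_s = sin 25.19° × sin 235.3° = -0.34992, so δ = -20.483°.
cos H₀ = −tan(+6.5°) tan(-20.483°) = 0.0426, H₀ = 1.5282 rad.
Bracket: H₀ sin φ sin δ + cos φ cos δ sin H₀ = 1.5282×0.11320×-0.34992 + 0.99357×0.93678×0.99909 = -0.060533 + 0.929910 = 0.869377.
Q̄ = (S₀/π) × [bracket] = (589/π) × 0.869377 = 162.99 W/m².
— Configuration B (φ=+6.5°):
Solar declination: sin δ = sin ε · sin λ_s = sin 25.19° × sin 287.8° = -0.40525, so δ = -23.907°.
cos H₀ = −tan(+6.5°) tan(-23.907°) = 0.0505, H₀ = 1.5203 rad.
Bracket: H₀ sin φ sin δ + cos φ cos δ sin H₀ = 1.5203×0.11320×-0.40525 + 0.99357×0.91421×0.99872 = -0.069743 + 0.907169 = 0.837426.
Q̄ = (S₀/π) × [bracket] = (589/π) × 0.837426 = 157.00 W/m².
Ratio Q̄_A / Q̄_B = 162.99 / 157.00 = 1.038.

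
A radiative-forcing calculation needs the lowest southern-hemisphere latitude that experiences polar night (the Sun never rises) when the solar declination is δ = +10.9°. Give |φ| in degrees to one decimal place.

|φ| = 79.1°

Polar night requires cos H₀ = −tan φ tan δ ≥ 1, i.e. tan φ tan δ ≤ −1.
The boundary is |tan φ| · |tan δ| = 1, so |φ| = 90° − |δ| = 90° − 10.9° = 79.1° in the southern hemisphere.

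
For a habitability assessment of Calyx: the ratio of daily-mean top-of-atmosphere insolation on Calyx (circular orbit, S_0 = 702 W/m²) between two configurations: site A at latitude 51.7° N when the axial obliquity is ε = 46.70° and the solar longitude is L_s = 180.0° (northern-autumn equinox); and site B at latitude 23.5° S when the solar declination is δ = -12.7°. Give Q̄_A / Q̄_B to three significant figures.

Q̄_A / Q̄_B ≈ 0.598

— Configuration A (ϕ=+51.7°):
Solar declination: sin δ = sin ε · sin L_s = sin 46.70° × sin 180.0° = 0.00000, so δ = +0.000°.
cos h₀ = −tan(+51.7°) tan(+0.000°) = -0.0000, h₀ = 1.5708 rad.
Bracket: h₀ sin ϕ sin δ + cos ϕ cos δ sin h₀ = 1.5708×0.78478×0.00000 + 0.61978×1.00000×1.00000 = 0.000000 + 0.619780 = 0.619780.
Q̄ = (S_0/π) × [bracket] = (702/π) × 0.619780 = 138.49 W/m².
— Configuration B (ϕ=-23.5°):
cos h₀ = −tan(-23.5°) tan(-12.700°) = -0.0980, h₀ = 1.6689 rad.
Bracket: h₀ sin ϕ sin δ + cos ϕ cos δ sin h₀ = 1.6689×-0.39875×-0.21985 + 0.91706×0.97553×0.99519 = 0.146304 + 0.890316 = 1.036620.
Q̄ = (S_0/π) × [bracket] = (702/π) × 1.036620 = 231.64 W/m².
Ratio Q̄_A / Q̄_B = 138.49 / 231.64 = 0.5979.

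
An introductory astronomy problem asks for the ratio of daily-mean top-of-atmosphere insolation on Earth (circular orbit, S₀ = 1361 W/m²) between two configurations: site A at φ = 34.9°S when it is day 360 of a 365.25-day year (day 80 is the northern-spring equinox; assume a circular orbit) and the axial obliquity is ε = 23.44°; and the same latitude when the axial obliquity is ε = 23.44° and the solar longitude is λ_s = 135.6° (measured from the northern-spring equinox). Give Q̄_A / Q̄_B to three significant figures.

Q̄_A / Q̄_B ≈ 2.06

— Configuration A (φ=-34.9°):
Solar longitude: λ_s = 360° × (360 − 80)/365.25 = 275.975°.
sin δ = sin 23.44° × sin 275.975° = -0.39563, so δ = -23.305°.
cos H₀ = −tan(-34.9°) tan(-23.305°) = -0.3005, H₀ = 1.8760 rad.
Bracket: H₀ sin φ sin δ + cos φ cos δ sin H₀ = 1.8760×-0.57215×-0.39563 + 0.82015×0.91841×0.95378 = 0.424651 + 0.718419 = 1.143070.
Q̄ = (S₀/π) × [bracket] = (1361/π) × 1.143070 = 495.20 W/m².
— Configuration B (φ=-34.9°):
Solar declination: sin δ = sin ε · sin λ_s = sin 23.44° × sin 135.6° = 0.27832, so δ = +16.160°.
cos H₀ = −tan(-34.9°) tan(+16.160°) = 0.2021, H₀ = 1.3672 rad.
Bracket: H₀ sin φ sin δ + cos φ cos δ sin H₀ = 1.3672×-0.57215×0.27832 + 0.82015×0.96049×0.97936 = -0.217714 + 0.771487 = 0.553773.
Q̄ = (S₀/π) × [bracket] = (1361/π) × 0.553773 = 239.91 W/m².
Ratio Q̄_A / Q̄_B = 495.20 / 239.91 = 2.064.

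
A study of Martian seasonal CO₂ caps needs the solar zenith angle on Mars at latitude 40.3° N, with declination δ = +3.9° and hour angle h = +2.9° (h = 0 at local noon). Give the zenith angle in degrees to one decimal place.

θ_z = 36.5°

cos θ_z = sin ϕ sin δ + cos ϕ cos δ cos h = 0.043992 + 0.759928 = 0.803920.
θ_z = arccos(0.803920) = 36.5°.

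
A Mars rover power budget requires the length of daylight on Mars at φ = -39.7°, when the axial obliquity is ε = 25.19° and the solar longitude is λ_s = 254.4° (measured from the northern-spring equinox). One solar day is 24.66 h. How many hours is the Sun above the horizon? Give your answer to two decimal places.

Solar declination: sin δ = sin ε · sin λ_s = sin 25.19° × sin 254.4° = -0.40994, so δ = -24.201°.
cos H₀ = −tan φ · tan δ = −tan(-39.7°) × tan(-24.201°) = -0.3731, so H₀ = 1.9532 rad = 111.91°.
Daylight = 2H₀/(2π) × 24.66 h = (1.9532/π) × 24.66 = 15.33 h.

15.33 h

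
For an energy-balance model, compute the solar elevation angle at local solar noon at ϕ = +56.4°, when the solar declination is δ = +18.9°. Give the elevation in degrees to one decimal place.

52.5°

At local noon the hour angle is zero, so the zenith angle equals |ϕ − δ| = |+56.4° − (+18.900°)| = 37.500°.
Elevation = 90° − 37.500° = 52.5°.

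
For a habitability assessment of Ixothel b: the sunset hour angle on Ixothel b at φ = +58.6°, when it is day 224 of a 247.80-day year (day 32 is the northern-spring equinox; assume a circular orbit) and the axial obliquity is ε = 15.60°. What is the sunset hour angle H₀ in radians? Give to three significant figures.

Solar longitude: λ_s = 360° × (224 − 32)/247.80 = 278.935°.
sin δ = sin 15.60° × sin 278.935° = -0.26566, so δ = -15.406°.
cos H₀ = −tan φ · tan δ = −tan(+58.6°) × tan(-15.406°) = 0.4514, so H₀ = 1.1024 rad = 63.16°.

H₀ = 1.10 rad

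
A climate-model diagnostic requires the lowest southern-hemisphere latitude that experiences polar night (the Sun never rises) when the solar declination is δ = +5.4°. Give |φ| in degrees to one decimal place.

Polar night requires cos H₀ = −tan φ tan δ ≥ 1, i.e. tan φ tan δ ≤ −1.
The boundary is |tan φ| · |tan δ| = 1, so |φ| = 90° − |δ| = 90° − 5.4° = 84.6° in the southern hemisphere.

|φ| = 84.6°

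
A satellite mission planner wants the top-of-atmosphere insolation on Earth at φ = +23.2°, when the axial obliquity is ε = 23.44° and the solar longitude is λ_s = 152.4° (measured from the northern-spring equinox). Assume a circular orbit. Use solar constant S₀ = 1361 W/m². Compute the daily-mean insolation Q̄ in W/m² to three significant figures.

Q̄ ≈ 442 W/m²

Solar declination: sin δ = sin ε · sin λ_s = sin 23.44° × sin 152.4° = 0.18429, so δ = +10.620°.
cos H₀ = −tan(+23.2°) tan(+10.620°) = -0.0804, H₀ = 1.6512 rad.
Bracket: H₀ sin φ sin δ + cos φ cos δ sin H₀ = 1.6512×0.39394×0.18429 + 0.91914×0.98287×0.99677 = 0.119876 + 0.900477 = 1.020353.
Q̄ = (S₀/π) × [bracket] = (1361/π) × 1.020353 = 442.0 W/m².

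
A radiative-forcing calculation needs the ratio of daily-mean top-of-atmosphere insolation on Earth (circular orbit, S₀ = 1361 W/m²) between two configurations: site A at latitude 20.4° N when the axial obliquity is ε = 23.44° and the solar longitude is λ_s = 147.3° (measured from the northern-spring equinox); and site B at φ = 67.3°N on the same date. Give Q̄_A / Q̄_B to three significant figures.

— Configuration A (φ=+20.4°):
Solar declination: sin δ = sin ε · sin λ_s = sin 23.44° × sin 147.3° = 0.21490, so δ = +12.410°.
cos H₀ = −tan(+20.4°) tan(+12.410°) = -0.0818, H₀ = 1.6527 rad.
Bracket: H₀ sin φ sin δ + cos φ cos δ sin H₀ = 1.6527×0.34857×0.21490 + 0.93728×0.97664×0.99665 = 0.123800 + 0.912319 = 1.036119.
Q̄ = (S₀/π) × [bracket] = (1361/π) × 1.036119 = 448.87 W/m².
— Configuration B (φ=+67.3°):
cos H₀ = −tan(+67.3°) tan(+12.410°) = -0.5260, H₀ = 2.1247 rad.
Bracket: H₀ sin φ sin δ + cos φ cos δ sin H₀ = 2.1247×0.92254×0.21490 + 0.38591×0.97664×0.85047 = 0.421230 + 0.320538 = 0.741768.
Q̄ = (S₀/π) × [bracket] = (1361/π) × 0.741768 = 321.35 W/m².
Ratio Q̄_A / Q̄_B = 448.87 / 321.35 = 1.397.

Q̄_A / Q̄_B ≈ 1.40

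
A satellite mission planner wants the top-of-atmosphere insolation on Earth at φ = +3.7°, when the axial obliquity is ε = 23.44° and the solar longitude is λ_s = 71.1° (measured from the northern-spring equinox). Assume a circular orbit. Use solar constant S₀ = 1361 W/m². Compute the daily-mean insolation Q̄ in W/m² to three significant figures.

Q̄ ≈ 417 W/m²

Solar declination: sin δ = sin ε · sin λ_s = sin 23.44° × sin 71.1° = 0.37634, so δ = +22.107°.
cos H₀ = −tan(+3.7°) tan(+22.107°) = -0.0263, H₀ = 1.5971 rad.
Bracket: H₀ sin φ sin δ + cos φ cos δ sin H₀ = 1.5971×0.06453×0.37634 + 0.99792×0.92648×0.99965 = 0.038786 + 0.924229 = 0.963015.
Q̄ = (S₀/π) × [bracket] = (1361/π) × 0.963015 = 417.2 W/m².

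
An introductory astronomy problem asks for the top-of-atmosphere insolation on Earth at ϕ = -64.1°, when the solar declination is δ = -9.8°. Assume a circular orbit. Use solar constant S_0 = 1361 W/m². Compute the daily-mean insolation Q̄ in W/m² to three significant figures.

Q̄ ≈ 303 W/m²

cos h₀ = −tan(-64.1°) tan(-9.800°) = -0.3557, h₀ = 1.9345 rad.
Bracket: h₀ sin ϕ sin δ + cos ϕ cos δ sin h₀ = 1.9345×-0.89956×-0.17021 + 0.43680×0.98541×0.93459 = 0.296199 + 0.402273 = 0.698472.
Q̄ = (S_0/π) × [bracket] = (1361/π) × 0.698472 = 302.6 W/m².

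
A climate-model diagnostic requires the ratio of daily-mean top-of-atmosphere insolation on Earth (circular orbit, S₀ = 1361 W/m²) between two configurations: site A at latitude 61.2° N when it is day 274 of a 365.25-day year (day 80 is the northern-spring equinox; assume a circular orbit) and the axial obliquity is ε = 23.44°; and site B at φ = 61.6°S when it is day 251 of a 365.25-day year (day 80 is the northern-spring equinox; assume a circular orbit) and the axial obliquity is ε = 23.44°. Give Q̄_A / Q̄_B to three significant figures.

Q̄_A / Q̄_B ≈ 1.02

— Configuration A (φ=+61.2°):
Solar longitude: λ_s = 360° × (274 − 80)/365.25 = 191.211°.
sin δ = sin 23.44° × sin 191.211° = -0.07734, so δ = -4.436°.
cos H₀ = −tan(+61.2°) tan(-4.436°) = 0.1411, H₀ = 1.4292 rad.
Bracket: H₀ sin φ sin δ + cos φ cos δ sin H₀ = 1.4292×0.87631×-0.07734 + 0.48175×0.99700×0.98999 = -0.096862 + 0.475497 = 0.378635.
Q̄ = (S₀/π) × [bracket] = (1361/π) × 0.378635 = 164.03 W/m².
— Configuration B (φ=-61.6°):
Solar longitude: λ_s = 360° × (251 − 80)/365.25 = 168.542°.
sin δ = sin 23.44° × sin 168.542° = 0.07902, so δ = +4.532°.
cos H₀ = −tan(-61.6°) tan(+4.532°) = 0.1466, H₀ = 1.4237 rad.
Bracket: H₀ sin φ sin δ + cos φ cos δ sin H₀ = 1.4237×-0.87965×0.07902 + 0.47562×0.99687×0.98920 = -0.098961 + 0.469011 = 0.370050.
Q̄ = (S₀/π) × [bracket] = (1361/π) × 0.370050 = 160.31 W/m².
Ratio Q̄_A / Q̄_B = 164.03 / 160.31 = 1.023.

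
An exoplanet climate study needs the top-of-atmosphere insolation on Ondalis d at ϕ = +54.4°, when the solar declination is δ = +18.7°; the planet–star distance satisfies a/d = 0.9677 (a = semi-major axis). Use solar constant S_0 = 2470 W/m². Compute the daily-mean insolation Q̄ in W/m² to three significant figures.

cos h₀ = −tan(+54.4°) tan(+18.700°) = -0.4728, h₀ = 2.0632 rad.
Bracket: h₀ sin ϕ sin δ + cos ϕ cos δ sin h₀ = 2.0632×0.81310×0.32061 + 0.58212×0.94721×0.88118 = 0.537851 + 0.485874 = 1.023725.
Inverse-square distance factor (a/d)² = 0.9677² = 0.936443.
Q̄ = (S_0/π) × 0.936443 × [bracket] = (2470/π) × 0.936443 × 1.023725 = 753.7 W/m².

Q̄ ≈ 754 W/m²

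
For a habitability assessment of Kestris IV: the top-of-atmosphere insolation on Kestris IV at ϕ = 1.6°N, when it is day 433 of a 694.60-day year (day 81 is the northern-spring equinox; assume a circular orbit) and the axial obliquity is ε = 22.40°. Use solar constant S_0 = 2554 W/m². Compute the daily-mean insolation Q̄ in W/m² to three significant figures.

Solar longitude: L_s = 360° × (433 − 81)/694.60 = 182.436°.
sin δ = sin 22.40° × sin 182.436° = -0.01620, so δ = -0.928°.
cos h₀ = −tan(+1.6°) tan(-0.928°) = 0.0005, h₀ = 1.5703 rad.
Bracket: h₀ sin ϕ sin δ + cos ϕ cos δ sin h₀ = 1.5703×0.02792×-0.01620 + 0.99961×0.99987×1.00000 = -0.000710 + 0.999480 = 0.998770.
Q̄ = (S_0/π) × [bracket] = (2554/π) × 0.998770 = 812.0 W/m².

Q̄ ≈ 812 W/m²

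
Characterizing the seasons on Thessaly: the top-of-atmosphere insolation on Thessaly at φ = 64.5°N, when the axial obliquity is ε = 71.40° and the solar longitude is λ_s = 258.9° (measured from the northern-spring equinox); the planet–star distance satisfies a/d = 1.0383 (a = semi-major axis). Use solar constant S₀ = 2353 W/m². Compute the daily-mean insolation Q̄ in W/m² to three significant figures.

Solar declination: sin δ = sin ε · sin λ_s = sin 71.40° × sin 258.9° = -0.93004, so δ = -68.441°.
cos H₀ = −tan(+64.5°) tan(-68.441°) = 5.3063 ≥ 1 ⇒ polar night, H₀ = 0 and Q̄ = 0.
Inverse-square distance factor (a/d)² = 1.0383² = 1.078067.

Q̄ ≈ 0.00 W/m²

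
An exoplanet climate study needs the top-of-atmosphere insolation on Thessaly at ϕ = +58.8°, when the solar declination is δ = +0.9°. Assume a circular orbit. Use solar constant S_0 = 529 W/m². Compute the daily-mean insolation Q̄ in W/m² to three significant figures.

Q̄ ≈ 90.8 W/m²

cos h₀ = −tan(+58.8°) tan(+0.900°) = -0.0259, h₀ = 1.5967 rad.
Bracket: h₀ sin ϕ sin δ + cos ϕ cos δ sin h₀ = 1.5967×0.85536×0.01571 + 0.51803×0.99988×0.99966 = 0.021456 + 0.517792 = 0.539248.
Q̄ = (S_0/π) × [bracket] = (529/π) × 0.539248 = 90.80 W/m².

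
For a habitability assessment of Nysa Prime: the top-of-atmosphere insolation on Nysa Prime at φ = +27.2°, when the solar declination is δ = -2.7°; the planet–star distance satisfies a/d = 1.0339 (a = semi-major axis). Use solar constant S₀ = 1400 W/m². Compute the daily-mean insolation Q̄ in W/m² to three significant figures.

Q̄ ≈ 407 W/m²

cos H₀ = −tan(+27.2°) tan(-2.700°) = 0.0242, H₀ = 1.5466 rad.
Bracket: H₀ sin φ sin δ + cos φ cos δ sin H₀ = 1.5466×0.45710×-0.04711 + 0.88942×0.99889×0.99971 = -0.033304 + 0.888175 = 0.854871.
Inverse-square distance factor (a/d)² = 1.0339² = 1.068949.
Q̄ = (S₀/π) × 1.068949 × [bracket] = (1400/π) × 1.068949 × 0.854871 = 407.2 W/m².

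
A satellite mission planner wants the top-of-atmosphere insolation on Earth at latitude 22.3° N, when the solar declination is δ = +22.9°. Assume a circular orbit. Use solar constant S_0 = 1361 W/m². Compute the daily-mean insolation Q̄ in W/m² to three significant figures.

Q̄ ≈ 475 W/m²

cos h₀ = −tan(+22.3°) tan(+22.900°) = -0.1732, h₀ = 1.7449 rad.
Bracket: h₀ sin ϕ sin δ + cos ϕ cos δ sin h₀ = 1.7449×0.37946×0.38912 + 0.92521×0.92119×0.98488 = 0.257644 + 0.839408 = 1.097052.
Q̄ = (S_0/π) × [bracket] = (1361/π) × 1.097052 = 475.3 W/m².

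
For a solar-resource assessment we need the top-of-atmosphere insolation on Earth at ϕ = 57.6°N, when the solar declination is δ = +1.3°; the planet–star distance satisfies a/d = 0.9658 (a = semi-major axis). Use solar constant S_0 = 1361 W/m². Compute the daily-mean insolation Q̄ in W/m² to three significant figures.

cos h₀ = −tan(+57.6°) tan(+1.300°) = -0.0358, h₀ = 1.6066 rad.
Bracket: h₀ sin ϕ sin δ + cos ϕ cos δ sin h₀ = 1.6066×0.84433×0.02269 + 0.53583×0.99974×0.99936 = 0.030779 + 0.535348 = 0.566127.
Inverse-square distance factor (a/d)² = 0.9658² = 0.932770.
Q̄ = (S_0/π) × 0.932770 × [bracket] = (1361/π) × 0.932770 × 0.566127 = 228.8 W/m².

Q̄ ≈ 229 W/m²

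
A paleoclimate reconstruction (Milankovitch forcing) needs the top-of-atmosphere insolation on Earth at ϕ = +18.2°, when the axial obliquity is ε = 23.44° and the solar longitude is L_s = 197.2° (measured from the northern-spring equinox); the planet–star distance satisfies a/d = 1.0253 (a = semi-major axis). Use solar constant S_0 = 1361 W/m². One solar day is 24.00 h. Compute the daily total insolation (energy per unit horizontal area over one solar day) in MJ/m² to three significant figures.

Solar declination: sin δ = sin ε · sin L_s = sin 23.44° × sin 197.2° = -0.11763, so δ = -6.755°.
cos h₀ = −tan(+18.2°) tan(-6.755°) = 0.0389, h₀ = 1.5318 rad.
Bracket: h₀ sin ϕ sin δ + cos ϕ cos δ sin h₀ = 1.5318×0.31233×-0.11763 + 0.94997×0.99306×0.99924 = -0.056277 + 0.942660 = 0.886383.
Inverse-square distance factor (a/d)² = 1.0253² = 1.051240.
Q̄ = (S_0/π) × 1.051240 × [bracket] = (1361/π) × 1.051240 × 0.886383 = 403.67 W/m².
Daily total = Q̄ × 24.00 h × 3600 s/h = 403.67 × 24.00 × 3600 / 10⁶ = 34.88 MJ/m².

34.9 MJ/m²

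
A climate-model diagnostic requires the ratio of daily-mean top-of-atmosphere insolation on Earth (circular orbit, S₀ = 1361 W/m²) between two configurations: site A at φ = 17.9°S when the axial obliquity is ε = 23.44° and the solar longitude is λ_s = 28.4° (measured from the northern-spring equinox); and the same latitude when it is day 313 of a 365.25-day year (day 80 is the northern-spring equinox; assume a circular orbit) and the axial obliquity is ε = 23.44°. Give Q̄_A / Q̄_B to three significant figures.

— Configuration A (φ=-17.9°):
Solar declination: sin δ = sin ε · sin λ_s = sin 23.44° × sin 28.4° = 0.18920, so δ = +10.906°.
cos H₀ = −tan(-17.9°) tan(+10.906°) = 0.0622, H₀ = 1.5085 rad.
Bracket: H₀ sin φ sin δ + cos φ cos δ sin H₀ = 1.5085×-0.30736×0.18920 + 0.95159×0.98194×0.99806 = -0.087723 + 0.932592 = 0.844869.
Q̄ = (S₀/π) × [bracket] = (1361/π) × 0.844869 = 366.01 W/m².
— Configuration B (φ=-17.9°):
Solar longitude: λ_s = 360° × (313 − 80)/365.25 = 229.651°.
sin δ = sin 23.44° × sin 229.651° = -0.30316, so δ = -17.648°.
cos H₀ = −tan(-17.9°) tan(-17.648°) = -0.1028, H₀ = 1.6737 rad.
Bracket: H₀ sin φ sin δ + cos φ cos δ sin H₀ = 1.6737×-0.30736×-0.30316 + 0.95159×0.95294×0.99471 = 0.155954 + 0.902011 = 1.057965.
Q̄ = (S₀/π) × [bracket] = (1361/π) × 1.057965 = 458.33 W/m².
Ratio Q̄_A / Q̄_B = 366.01 / 458.33 = 0.7986.

Q̄_A / Q̄_B ≈ 0.799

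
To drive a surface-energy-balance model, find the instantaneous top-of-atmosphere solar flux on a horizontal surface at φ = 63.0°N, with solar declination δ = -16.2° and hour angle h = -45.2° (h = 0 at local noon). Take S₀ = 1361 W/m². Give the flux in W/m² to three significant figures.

cos θ_z = sin φ sin δ + cos φ cos δ cos h = -0.248583 + 0.307195 = 0.058612.
Flux = S₀ · cos θ_z = 1361 × 0.058612 = 79.77 W/m².

79.8 W/m²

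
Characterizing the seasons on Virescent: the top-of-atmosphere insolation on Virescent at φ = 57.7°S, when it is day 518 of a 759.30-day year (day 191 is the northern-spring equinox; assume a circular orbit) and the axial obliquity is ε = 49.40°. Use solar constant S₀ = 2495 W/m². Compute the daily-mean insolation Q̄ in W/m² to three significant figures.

Solar longitude: λ_s = 360° × (518 − 191)/759.30 = 155.038°.
sin δ = sin 49.40° × sin 155.038° = 0.32043, so δ = +18.689°.
cos H₀ = −tan(-57.7°) tan(+18.689°) = 0.5351, H₀ = 1.0062 rad.
Bracket: H₀ sin φ sin δ + cos φ cos δ sin H₀ = 1.0062×-0.84526×0.32043 + 0.53435×0.94727×0.84480 = -0.272526 + 0.427616 = 0.155090.
Q̄ = (S₀/π) × [bracket] = (2495/π) × 0.155090 = 123.2 W/m².

Q̄ ≈ 123 W/m²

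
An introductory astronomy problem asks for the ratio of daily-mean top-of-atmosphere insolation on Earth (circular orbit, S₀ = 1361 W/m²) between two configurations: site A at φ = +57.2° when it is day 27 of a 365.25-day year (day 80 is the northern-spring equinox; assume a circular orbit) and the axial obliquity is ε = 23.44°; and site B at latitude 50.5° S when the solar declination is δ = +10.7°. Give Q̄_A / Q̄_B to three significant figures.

Q̄_A / Q̄_B ≈ 0.405

— Configuration A (φ=+57.2°):
Solar longitude: λ_s = 360° × (27 − 80)/365.25 = -52.238°, i.e. -52.238° + 360° = 307.762°.
sin δ = sin 23.44° × sin 307.762° = -0.31448, so δ = -18.329°.
cos H₀ = −tan(+57.2°) tan(-18.329°) = 0.5141, H₀ = 1.0309 rad.
Bracket: H₀ sin φ sin δ + cos φ cos δ sin H₀ = 1.0309×0.84057×-0.31448 + 0.54171×0.94927×0.85776 = -0.272511 + 0.441085 = 0.168574.
Q̄ = (S₀/π) × [bracket] = (1361/π) × 0.168574 = 73.030 W/m².
— Configuration B (φ=-50.5°):
cos H₀ = −tan(-50.5°) tan(+10.700°) = 0.2292, H₀ = 1.3395 rad.
Bracket: H₀ sin φ sin δ + cos φ cos δ sin H₀ = 1.3395×-0.77162×0.18567 + 0.63608×0.98261×0.97338 = -0.191906 + 0.608381 = 0.416475.
Q̄ = (S₀/π) × [bracket] = (1361/π) × 0.416475 = 180.43 W/m².
Ratio Q̄_A / Q̄_B = 73.030 / 180.43 = 0.4048.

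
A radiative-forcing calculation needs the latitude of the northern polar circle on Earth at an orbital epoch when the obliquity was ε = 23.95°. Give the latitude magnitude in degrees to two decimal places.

66.05°

The polar circle is the lowest latitude that experiences at least one full rotation of continuous daylight at the northern-summer solstice; it lies at |φ| = 90° − ε = 90° − 23.95° = 66.05°.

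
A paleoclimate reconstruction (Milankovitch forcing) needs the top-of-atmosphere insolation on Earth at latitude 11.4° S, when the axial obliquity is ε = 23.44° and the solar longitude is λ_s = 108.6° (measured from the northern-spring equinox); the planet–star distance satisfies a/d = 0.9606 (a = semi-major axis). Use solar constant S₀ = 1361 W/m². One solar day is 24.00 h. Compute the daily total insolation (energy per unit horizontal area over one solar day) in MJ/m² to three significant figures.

Solar declination: sin δ = sin ε · sin λ_s = sin 23.44° × sin 108.6° = 0.37701, so δ = +22.149°.
cos H₀ = −tan(-11.4°) tan(+22.149°) = 0.0821, H₀ = 1.4886 rad.
Bracket: H₀ sin φ sin δ + cos φ cos δ sin H₀ = 1.4886×-0.19766×0.37701 + 0.98027×0.92621×0.99663 = -0.110930 + 0.904876 = 0.793946.
Inverse-square distance factor (a/d)² = 0.9606² = 0.922752.
Q̄ = (S₀/π) × 0.922752 × [bracket] = (1361/π) × 0.922752 × 0.793946 = 317.38 W/m².
Daily total = Q̄ × 24.00 h × 3600 s/h = 317.38 × 24.00 × 3600 / 10⁶ = 27.42 MJ/m².

27.4 MJ/m²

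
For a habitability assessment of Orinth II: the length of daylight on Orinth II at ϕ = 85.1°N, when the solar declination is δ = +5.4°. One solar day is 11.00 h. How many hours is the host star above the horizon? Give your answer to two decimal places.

Sunrise equation: cos h₀ = −tan ϕ · tan δ = -1.1026 ≤ −1, so the host star never sets (polar day) and h₀ = π.
Daylight = 2h₀/(2π) × 11.00 h = (3.1416/π) × 11.00 = 11.00 h.

11.00 h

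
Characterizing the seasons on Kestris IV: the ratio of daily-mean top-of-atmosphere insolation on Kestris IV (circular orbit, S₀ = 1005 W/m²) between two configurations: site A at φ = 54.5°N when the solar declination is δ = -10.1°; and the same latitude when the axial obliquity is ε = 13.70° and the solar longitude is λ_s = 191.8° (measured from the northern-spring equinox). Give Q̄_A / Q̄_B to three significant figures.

— Configuration A (φ=+54.5°):
cos H₀ = −tan(+54.5°) tan(-10.100°) = 0.2497, H₀ = 1.3184 rad.
Bracket: H₀ sin φ sin δ + cos φ cos δ sin H₀ = 1.3184×0.81412×-0.17537 + 0.58070×0.98450×0.96832 = -0.188231 + 0.553588 = 0.365357.
Q̄ = (S₀/π) × [bracket] = (1005/π) × 0.365357 = 116.88 W/m².
— Configuration B (φ=+54.5°):
Solar declination: sin δ = sin ε · sin λ_s = sin 13.70° × sin 191.8° = -0.04843, so δ = -2.776°.
cos H₀ = −tan(+54.5°) tan(-2.776°) = 0.0680, H₀ = 1.5028 rad.
Bracket: H₀ sin φ sin δ + cos φ cos δ sin H₀ = 1.5028×0.81412×-0.04843 + 0.58070×0.99883×0.99769 = -0.059252 + 0.578681 = 0.519429.
Q̄ = (S₀/π) × [bracket] = (1005/π) × 0.519429 = 166.17 W/m².
Ratio Q̄_A / Q̄_B = 116.88 / 166.17 = 0.7034.

Q̄_A / Q̄_B ≈ 0.703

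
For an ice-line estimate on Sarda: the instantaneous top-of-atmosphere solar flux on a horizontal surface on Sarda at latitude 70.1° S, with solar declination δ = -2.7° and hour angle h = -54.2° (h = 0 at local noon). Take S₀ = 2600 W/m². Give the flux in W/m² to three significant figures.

632 W/m²

cos θ_z = sin φ sin δ + cos φ cos δ cos h = 0.044294 + 0.198887 = 0.243181.
Flux = S₀ · cos θ_z = 2600 × 0.243181 = 632.3 W/m².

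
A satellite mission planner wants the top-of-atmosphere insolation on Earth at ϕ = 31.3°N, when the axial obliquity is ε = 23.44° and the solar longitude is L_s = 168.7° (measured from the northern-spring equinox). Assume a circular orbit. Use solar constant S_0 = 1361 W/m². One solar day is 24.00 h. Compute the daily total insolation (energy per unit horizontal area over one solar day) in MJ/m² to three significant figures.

34.3 MJ/m²

Solar declination: sin δ = sin ε · sin L_s = sin 23.44° × sin 168.7° = 0.07795, so δ = +4.470°.
cos h₀ = −tan(+31.3°) tan(+4.470°) = -0.0475, h₀ = 1.6184 rad.
Bracket: h₀ sin ϕ sin δ + cos ϕ cos δ sin h₀ = 1.6184×0.51952×0.07795 + 0.85446×0.99696×0.99887 = 0.065540 + 0.850900 = 0.916440.
Q̄ = (S_0/π) × [bracket] = (1361/π) × 0.916440 = 397.02 W/m².
Daily total = Q̄ × 24.00 h × 3600 s/h = 397.02 × 24.00 × 3600 / 10⁶ = 34.30 MJ/m².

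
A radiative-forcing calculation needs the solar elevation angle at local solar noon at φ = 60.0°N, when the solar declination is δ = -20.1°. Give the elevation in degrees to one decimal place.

9.9°

At local noon the hour angle is zero, so the zenith angle equals |φ − δ| = |+60.0° − (-20.100°)| = 80.100°.
Elevation = 90° − 80.100° = 9.9°.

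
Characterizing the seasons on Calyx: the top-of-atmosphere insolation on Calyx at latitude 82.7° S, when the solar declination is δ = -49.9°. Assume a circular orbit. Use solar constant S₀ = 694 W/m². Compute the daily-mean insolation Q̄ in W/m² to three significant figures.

cos H₀ = −tan(-82.7°) tan(-49.900°) = -9.2702 ≤ −1 ⇒ polar day, H₀ = π.
Bracket: H₀ sin φ sin δ + cos φ cos δ sin H₀ = 3.1416×-0.99189×-0.76492 + 0.12706×0.64412×0.00000 = 2.383584 + 0.000000 = 2.383584.
Q̄ = (S₀/π) × [bracket] = (694/π) × 2.383584 = 526.6 W/m².

Q̄ ≈ 527 W/m²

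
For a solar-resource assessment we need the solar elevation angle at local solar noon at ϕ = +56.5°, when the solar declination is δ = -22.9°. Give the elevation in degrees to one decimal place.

10.6°

At local noon the hour angle is zero, so the zenith angle equals |ϕ − δ| = |+56.5° − (-22.900°)| = 79.400°.
Elevation = 90° − 79.400° = 10.6°.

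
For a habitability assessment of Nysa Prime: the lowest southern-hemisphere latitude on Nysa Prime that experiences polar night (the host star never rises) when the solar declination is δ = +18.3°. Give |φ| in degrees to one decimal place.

|φ| = 71.7°

Polar night requires cos H₀ = −tan φ tan δ ≥ 1, i.e. tan φ tan δ ≤ −1.
The boundary is |tan φ| · |tan δ| = 1, so |φ| = 90° − |δ| = 90° − 18.3° = 71.7° in the southern hemisphere.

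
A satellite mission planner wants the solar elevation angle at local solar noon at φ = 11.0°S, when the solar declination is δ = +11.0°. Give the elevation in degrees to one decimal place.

68.0°

At local noon the hour angle is zero, so the zenith angle equals |φ − δ| = |-11.0° − (+11.000°)| = 22.000°.
Elevation = 90° − 22.000° = 68.0°.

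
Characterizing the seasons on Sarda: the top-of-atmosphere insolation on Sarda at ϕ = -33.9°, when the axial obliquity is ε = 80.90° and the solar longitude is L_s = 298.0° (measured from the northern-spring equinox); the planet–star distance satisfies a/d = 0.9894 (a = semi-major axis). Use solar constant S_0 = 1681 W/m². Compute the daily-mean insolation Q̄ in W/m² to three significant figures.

Solar declination: sin δ = sin ε · sin L_s = sin 80.90° × sin 298.0° = -0.87183, so δ = -60.673°.
cos h₀ = −tan(-33.9°) tan(-60.673°) = -1.1961 ≤ −1 ⇒ polar day, h₀ = π.
Bracket: h₀ sin ϕ sin δ + cos ϕ cos δ sin h₀ = 3.1416×-0.55775×-0.87183 + 0.83001×0.48980×0.00000 = 1.527644 + 0.000000 = 1.527644.
Inverse-square distance factor (a/d)² = 0.9894² = 0.978912.
Q̄ = (S_0/π) × 0.978912 × [bracket] = (1681/π) × 0.978912 × 1.527644 = 800.2 W/m².

Q̄ ≈ 800 W/m²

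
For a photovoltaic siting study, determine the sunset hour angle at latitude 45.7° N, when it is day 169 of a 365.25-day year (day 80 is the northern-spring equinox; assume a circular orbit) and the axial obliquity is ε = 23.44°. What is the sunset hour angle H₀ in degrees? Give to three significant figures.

H₀ = 116°

Solar longitude: λ_s = 360° × (169 − 80)/365.25 = 87.721°.
sin δ = sin 23.44° × sin 87.721° = 0.39747, so δ = +23.420°.
cos H₀ = −tan φ · tan δ = −tan(+45.7°) × tan(+23.420°) = -0.4439, so H₀ = 2.0307 rad = 116.35°.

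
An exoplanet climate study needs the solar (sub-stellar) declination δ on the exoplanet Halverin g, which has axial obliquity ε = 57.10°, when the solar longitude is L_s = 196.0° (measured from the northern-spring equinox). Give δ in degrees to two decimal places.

δ = -13.38°

sin δ = sin ε · sin L_s = sin 57.10° × sin 196.0° = -0.231431.
δ = arcsin(-0.231431) = -13.38°.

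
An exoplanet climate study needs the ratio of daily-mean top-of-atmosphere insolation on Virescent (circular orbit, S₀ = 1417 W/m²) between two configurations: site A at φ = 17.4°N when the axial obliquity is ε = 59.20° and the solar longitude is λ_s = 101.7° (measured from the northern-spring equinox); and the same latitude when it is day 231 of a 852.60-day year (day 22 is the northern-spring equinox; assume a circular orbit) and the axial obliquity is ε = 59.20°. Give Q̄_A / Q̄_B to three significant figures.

Q̄_A / Q̄_B ≈ 1.01

— Configuration A (φ=+17.4°):
Solar declination: sin δ = sin ε · sin λ_s = sin 59.20° × sin 101.7° = 0.84111, so δ = +57.258°.
cos H₀ = −tan(+17.4°) tan(+57.258°) = -0.4874, H₀ = 2.0799 rad.
Bracket: H₀ sin φ sin δ + cos φ cos δ sin H₀ = 2.0799×0.29904×0.84111 + 0.95424×0.54086×0.87321 = 0.523148 + 0.450673 = 0.973821.
Q̄ = (S₀/π) × [bracket] = (1417/π) × 0.973821 = 439.24 W/m².
— Configuration B (φ=+17.4°):
Solar longitude: λ_s = 360° × (231 − 22)/852.60 = 88.248°.
sin δ = sin 59.20° × sin 88.248° = 0.85856, so δ = +59.155°.
cos H₀ = −tan(+17.4°) tan(+59.155°) = -0.5248, H₀ = 2.1232 rad.
Bracket: H₀ sin φ sin δ + cos φ cos δ sin H₀ = 2.1232×0.29904×0.85856 + 0.95424×0.51272×0.85125 = 0.545118 + 0.416481 = 0.961599.
Q̄ = (S₀/π) × [bracket] = (1417/π) × 0.961599 = 433.72 W/m².
Ratio Q̄_A / Q̄_B = 439.24 / 433.72 = 1.013.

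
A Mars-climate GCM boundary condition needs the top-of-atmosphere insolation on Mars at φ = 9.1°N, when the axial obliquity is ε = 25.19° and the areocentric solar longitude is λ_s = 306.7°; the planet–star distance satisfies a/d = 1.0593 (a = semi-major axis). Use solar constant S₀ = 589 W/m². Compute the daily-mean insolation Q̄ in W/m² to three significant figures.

Q̄ ≈ 178 W/m²

sin δ = sin 25.19° × sin 306.7° = -0.34125, so δ = -19.953°.
cos H₀ = −tan(+9.1°) tan(-19.953°) = 0.0582, H₀ = 1.5126 rad.
Bracket: H₀ sin φ sin δ + cos φ cos δ sin H₀ = 1.5126×0.15816×-0.34125 + 0.98741×0.93997×0.99831 = -0.081638 + 0.926567 = 0.844929.
Inverse-square distance factor (a/d)² = 1.0593² = 1.122116.
Q̄ = (S₀/π) × 1.122116 × [bracket] = (589/π) × 1.122116 × 0.844929 = 177.8 W/m².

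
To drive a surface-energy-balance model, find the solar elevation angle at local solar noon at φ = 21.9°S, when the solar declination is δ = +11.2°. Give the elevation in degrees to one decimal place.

At local noon the hour angle is zero, so the zenith angle equals |φ − δ| = |-21.9° − (+11.200°)| = 33.100°.
Elevation = 90° − 33.100° = 56.9°.

56.9°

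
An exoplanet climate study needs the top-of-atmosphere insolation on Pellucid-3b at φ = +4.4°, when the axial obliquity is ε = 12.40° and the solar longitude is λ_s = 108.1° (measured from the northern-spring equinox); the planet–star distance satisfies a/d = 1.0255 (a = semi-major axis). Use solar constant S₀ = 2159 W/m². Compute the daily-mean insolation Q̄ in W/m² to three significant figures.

Solar declination: sin δ = sin ε · sin λ_s = sin 12.40° × sin 108.1° = 0.20411, so δ = +11.777°.
cos H₀ = −tan(+4.4°) tan(+11.777°) = -0.0160, H₀ = 1.5868 rad.
Bracket: H₀ sin φ sin δ + cos φ cos δ sin H₀ = 1.5868×0.07672×0.20411 + 0.99705×0.97895×0.99987 = 0.024848 + 0.975935 = 1.000783.
Inverse-square distance factor (a/d)² = 1.0255² = 1.051650.
Q̄ = (S₀/π) × 1.051650 × [bracket] = (2159/π) × 1.051650 × 1.000783 = 723.3 W/m².

Q̄ ≈ 723 W/m²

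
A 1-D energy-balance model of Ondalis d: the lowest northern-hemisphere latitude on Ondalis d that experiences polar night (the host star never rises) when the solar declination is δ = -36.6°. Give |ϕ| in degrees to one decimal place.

Polar night requires cos h₀ = −tan ϕ tan δ ≥ 1, i.e. tan ϕ tan δ ≤ −1.
The boundary is |tan ϕ| · |tan δ| = 1, so |ϕ| = 90° − |δ| = 90° − 36.6° = 53.4° in the northern hemisphere.

|ϕ| = 53.4°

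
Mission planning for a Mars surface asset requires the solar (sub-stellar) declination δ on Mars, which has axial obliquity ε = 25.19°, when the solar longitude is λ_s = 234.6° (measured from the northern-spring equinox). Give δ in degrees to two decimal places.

sin δ = sin ε · sin λ_s = sin 25.19° × sin 234.6° = -0.346936.
δ = arcsin(-0.346936) = -20.30°.

δ = -20.30°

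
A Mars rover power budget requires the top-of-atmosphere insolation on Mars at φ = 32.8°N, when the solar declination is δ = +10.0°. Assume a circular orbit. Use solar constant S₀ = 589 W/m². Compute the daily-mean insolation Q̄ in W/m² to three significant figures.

cos H₀ = −tan(+32.8°) tan(+10.000°) = -0.1136, H₀ = 1.6847 rad.
Bracket: H₀ sin φ sin δ + cos φ cos δ sin H₀ = 1.6847×0.54171×0.17365 + 0.84057×0.98481×0.99352 = 0.158476 + 0.822438 = 0.980914.
Q̄ = (S₀/π) × [bracket] = (589/π) × 0.980914 = 183.9 W/m².

Q̄ ≈ 184 W/m²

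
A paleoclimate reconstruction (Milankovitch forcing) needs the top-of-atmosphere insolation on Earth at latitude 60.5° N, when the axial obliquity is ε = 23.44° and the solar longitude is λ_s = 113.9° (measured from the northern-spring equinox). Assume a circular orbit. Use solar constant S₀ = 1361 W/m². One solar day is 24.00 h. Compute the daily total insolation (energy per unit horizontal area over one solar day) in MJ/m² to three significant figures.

40.1 MJ/m²

Solar declination: sin δ = sin ε · sin λ_s = sin 23.44° × sin 113.9° = 0.36368, so δ = +21.326°.
cos H₀ = −tan(+60.5°) tan(+21.326°) = -0.6901, H₀ = 2.3324 rad.
Bracket: H₀ sin φ sin δ + cos φ cos δ sin H₀ = 2.3324×0.87036×0.36368 + 0.49242×0.93152×0.72376 = 0.738280 + 0.331988 = 1.070268.
Q̄ = (S₀/π) × [bracket] = (1361/π) × 1.070268 = 463.66 W/m².
Daily total = Q̄ × 24.00 h × 3600 s/h = 463.66 × 24.00 × 3600 / 10⁶ = 40.06 MJ/m².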